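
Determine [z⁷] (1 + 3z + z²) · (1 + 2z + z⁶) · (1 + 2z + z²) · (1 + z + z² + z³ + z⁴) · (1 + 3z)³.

(1 + 3z + z²) has coefficients 1,3,1 for degrees 0…2.
(1 + 2z + z⁶) has coefficients 1,2,0,0,0,0,1,0 for degrees 0…7.
Multiplying by (1 + 2z + z²) gives running coefficients 1,4,5,2,0,0,1,2 for degrees 0…7.
Multiplying by (1 + z + z² + z³ + z⁴) gives running coefficients 1,5,10,12,12,11,8,5 for degrees 0…7.
Finally multiplying by (1 + 3z)³, the product of all factors after the first has coefficients 1,14,82,264,525,713,755,698 for degrees 0…7.
[z⁷] = 1·698 + 3·755 + 1·713 = 3676.

3676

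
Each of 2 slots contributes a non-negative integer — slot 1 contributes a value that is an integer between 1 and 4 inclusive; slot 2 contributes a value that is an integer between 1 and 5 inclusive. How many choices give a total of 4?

3

The generating function for the choices is (z + z^2 + z^3 + z^4)·(z + z^2 + z^3 + z^4 + z^5); the count is [z^4].
(z + z^2 + z^3 + z^4) has coefficients 0,1,1,1,1 for degrees 0…4.
(z + z^2 + z^3 + z^4 + z^5) has coefficients 0,1,1,1,1 for degrees 0…4.
[z^4] = 1·1 + 1·1 + 1·1 + 1·0 = 3.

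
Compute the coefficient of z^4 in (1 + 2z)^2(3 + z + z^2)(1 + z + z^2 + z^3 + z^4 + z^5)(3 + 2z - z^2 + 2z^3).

216

(1 + 2z)^2 has coefficients 1,4,4 for degrees 0…2.
(3 + z + z^2) has coefficients 3,1,1,0,0 for degrees 0…4.
Multiplying by (1 + z + z^2 + z^3 + z^4 + z^5) gives running coefficients 3,4,5,5,5 for degrees 0…4.
Finally multiplying by (3 + 2z - z^2 + 2z^3), the product of all factors after the first has coefficients 9,18,20,27,28 for degrees 0…4.
[z^4] = 1·28 + 4·27 + 4·20 = 216.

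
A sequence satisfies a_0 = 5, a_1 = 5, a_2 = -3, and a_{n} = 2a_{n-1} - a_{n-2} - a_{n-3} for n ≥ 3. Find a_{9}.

The ordinary generating function has denominator 1 - 2x + x^2 + x^3.
Iterating the recurrence: a_0,…,a_{9} = 5, 5, -3, -16, -34, -49, -48, -13, 71, 203.

203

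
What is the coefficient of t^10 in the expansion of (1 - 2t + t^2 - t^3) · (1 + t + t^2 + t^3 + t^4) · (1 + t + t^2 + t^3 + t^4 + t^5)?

(1 - 2t + t^2 - t^3) has coefficients 1,-2,1,-1 for degrees 0…3.
(1 + t + t^2 + t^3 + t^4) has coefficients 1,1,1,1,1,0,0,0,0,0,0 for degrees 0…10.
Finally multiplying by (1 + t + t^2 + t^3 + t^4 + t^5), the product of all factors after the first has coefficients 1,2,3,4,5,5,4,3,2,1,0 for degrees 0…10.
[t^10] = 1·0 − 2·1 + 1·2 − 1·3 = -3.

-3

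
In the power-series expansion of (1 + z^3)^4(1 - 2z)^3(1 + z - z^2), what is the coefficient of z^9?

64

(1 + z^3)^4 has coefficients 1,0,0,4,0,0,6,0,0,4 for degrees 0…9.
(1 - 2z)^3 has coefficients 1,-6,12,-8,0,0,0,0,0,0 for degrees 0…9.
Finally multiplying by (1 + z - z^2), the product of all factors after the first has coefficients 1,-5,5,10,-20,8,0,0,0,0 for degrees 0…9.
[z^9] = 1·0 + 4·0 + 6·10 + 4·1 = 64.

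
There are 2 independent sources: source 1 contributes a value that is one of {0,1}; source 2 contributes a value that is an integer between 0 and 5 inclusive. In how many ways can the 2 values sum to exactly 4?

2

The generating function for the choices is (1 + t)·(1 + t + t^2 + t^3 + t^4 + t^5); the count is [t^4].
(1 + t) has coefficients 1,1 for degrees 0…1.
(1 + t + t^2 + t^3 + t^4 + t^5) has coefficients 1,1,1,1,1 for degrees 0…4.
[t^4] = 1·1 + 1·1 = 2.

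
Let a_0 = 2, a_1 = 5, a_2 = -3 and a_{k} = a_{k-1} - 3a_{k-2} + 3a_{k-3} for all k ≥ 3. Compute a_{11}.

The ordinary generating function has denominator 1 - t + 3t^2 - 3t^3.
Iterating the recurrence: a_0,…,a_{11} = 2, 5, -3, -12, 12, 39, -33, -114, 102, 345, -303, -1032.

-1032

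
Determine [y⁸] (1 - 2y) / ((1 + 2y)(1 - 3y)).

1517

Partial fractions give a closed form: a_n = (4/5)·(-2)^n + (1/5)·3^n.
At n = 8: a_8 = 1517.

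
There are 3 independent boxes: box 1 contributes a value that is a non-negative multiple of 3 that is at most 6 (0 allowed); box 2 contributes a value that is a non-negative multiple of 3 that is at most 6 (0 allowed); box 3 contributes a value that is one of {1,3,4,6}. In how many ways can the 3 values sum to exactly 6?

3

The generating function for the choices is (1 + z^3 + z^6)·(1 + z^3 + z^6)·(z + z^3 + z^4 + z^6); the count is [z^6].
(1 + z^3 + z^6) has coefficients 1,0,0,1,0,0,1 for degrees 0…6.
(1 + z^3 + z^6) has coefficients 1,0,0,1,0,0,1 for degrees 0…6.
Finally multiplying by (z + z^3 + z^4 + z^6), the product of all factors after the first has coefficients 0,1,0,1,2,0,2 for degrees 0…6.
[z^6] = 1·2 + 1·1 + 1·0 = 3.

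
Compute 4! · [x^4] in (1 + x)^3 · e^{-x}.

1

The EGF product rule gives c_4 = Σ_{k_1+k_2=4} C(4; k_1,k_2) · ∏ g_i(k_i), where (1+x)^3 gives the falling factorial (3)_k; e^{-x} gives (-1)^k.
g_1(k) for k = 0…4: 1, 3, 6, 6, 0.
g_2(k) for k = 0…4: 1, -1, 1, -1, 1.
c_4 = Σ_k C(4,k)·g_1(k)·g_2(4−k) = 1·1·1 + 4·3·(-1) + 6·6·1 + 4·6·(-1) = 1 − 12 + 36 − 24 = 1.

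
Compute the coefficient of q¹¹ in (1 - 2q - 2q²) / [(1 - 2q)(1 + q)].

The denominator gives the recurrence a_n = a_(n−1) + 2a_(n−2) for n ≥ 3; the numerator fixes a_0 = 1, a_1 = -1, a_2 = -1.
Iterating: 1, -1, -1, -3, -5, -11, -21, -43, -85, -171, -341, -683, so a_11 = -683.

-683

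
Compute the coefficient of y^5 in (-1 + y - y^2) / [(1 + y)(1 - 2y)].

The denominator gives the recurrence a_n = a_(n−1) + 2a_(n−2) for n ≥ 3; the numerator fixes a_0 = -1, a_1 = 0, a_2 = -3.
Iterating: -1, 0, -3, -3, -9, -15, so a_5 = -15.

-15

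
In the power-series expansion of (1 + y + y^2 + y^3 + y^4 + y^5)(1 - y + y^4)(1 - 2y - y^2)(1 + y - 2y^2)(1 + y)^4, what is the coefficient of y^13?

7

(1 + y + y^2 + y^3 + y^4 + y^5) has coefficients 1,1,1,1,1,1 for degrees 0…5.
(1 - y + y^4) has coefficients 1,-1,0,0,1,0,0,0,0,0,0,0,0,0 for degrees 0…13.
Multiplying by (1 - 2y - y^2) gives running coefficients 1,-3,1,1,1,-2,-1,0,0,0,0,0,0,0 for degrees 0…13.
Multiplying by (1 + y - 2y^2) gives running coefficients 1,-2,-4,8,0,-3,-5,3,2,0,0,0,0,0 for degrees 0…13.
Finally multiplying by (1 + y)^4, the product of all factors after the first has coefficients 1,2,-6,-16,1,27,11,-27,-28,3,19,11,2,0 for degrees 0…13.
[y^13] = 1·0 + 1·2 + 1·11 + 1·19 + 1·3 + 1·(-28) = 7.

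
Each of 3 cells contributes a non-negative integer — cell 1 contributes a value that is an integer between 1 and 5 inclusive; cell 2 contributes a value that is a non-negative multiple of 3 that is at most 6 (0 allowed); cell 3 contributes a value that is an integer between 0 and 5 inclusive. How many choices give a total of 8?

The generating function for the choices is (x + x^2 + x^3 + x^4 + x^5)·(1 + x^3 + x^6)·(1 + x + x^2 + x^3 + x^4 + x^5); the count is [x^8].
(x + x^2 + x^3 + x^4 + x^5) has coefficients 0,1,1,1,1,1 for degrees 0…5.
(1 + x^3 + x^6) has coefficients 1,0,0,1,0,0,1,0,0 for degrees 0…8.
Finally multiplying by (1 + x + x^2 + x^3 + x^4 + x^5), the product of all factors after the first has coefficients 1,1,1,2,2,2,2,2,2 for degrees 0…8.
[x^8] = 1·2 + 1·2 + 1·2 + 1·2 + 1·2 = 10.

10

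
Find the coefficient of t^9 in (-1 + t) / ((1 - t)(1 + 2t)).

512

The denominator gives the recurrence a_n = −a_(n−1) + 2a_(n−2) for n ≥ 2; the numerator fixes a_0 = -1, a_1 = 2.
Iterating: -1, 2, -4, 8, -16, 32, -64, 128, -256, 512, so a_9 = 512.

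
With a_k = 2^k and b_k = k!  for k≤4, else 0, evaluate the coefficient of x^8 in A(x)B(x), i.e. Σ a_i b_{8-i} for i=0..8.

This is [x^8] in the product of the two ordinary generating functions.
Σ = 1·0 + 2·0 + 4·0 + 8·0 + 16·24 + 32·6 + 64·2 + 128·1 + 256·1 = 1088.

1088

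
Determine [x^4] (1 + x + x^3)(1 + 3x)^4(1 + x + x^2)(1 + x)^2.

(1 + x + x^3) has coefficients 1,1,0,1 for degrees 0…3.
(1 + 3x)^4 has coefficients 1,12,54,108,81 for degrees 0…4.
Multiplying by (1 + x + x^2) gives running coefficients 1,13,67,174,243 for degrees 0…4.
Finally multiplying by (1 + x)^2, the product of all factors after the first has coefficients 1,15,94,321,658 for degrees 0…4.
[x^4] = 1·658 + 1·321 + 1·15 = 994.

994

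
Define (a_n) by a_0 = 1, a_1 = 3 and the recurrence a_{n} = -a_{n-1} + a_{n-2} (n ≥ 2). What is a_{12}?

The ordinary generating function has denominator 1 + q - q^2.
Iterating the recurrence: a_0,…,a_{12} = 1, 3, -2, 5, -7, 12, -19, 31, -50, 81, -131, 212, -343.

-343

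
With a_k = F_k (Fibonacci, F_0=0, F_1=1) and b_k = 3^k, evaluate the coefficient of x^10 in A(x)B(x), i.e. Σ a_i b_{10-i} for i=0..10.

The convolution is the x^10 coefficient of A(x)B(x).
Σ = 0·59049 + 1·19683 + 1·6561 + 2·2187 + 3·729 + 5·243 + 8·81 + 13·27 + 21·9 + 34·3 + 55·1 = 35365.

35365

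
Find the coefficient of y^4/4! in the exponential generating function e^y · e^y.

16

The EGF product rule gives c_4 = Σ_{k_1+k_2=4} C(4; k_1,k_2) · ∏ g_i(k_i), where e^y gives (1)^k; e^y gives (1)^k.
g_1(k) for k = 0…4: 1, 1, 1, 1, 1.
g_2(k) for k = 0…4: 1, 1, 1, 1, 1.
c_4 = Σ_k C(4,k)·g_1(k)·g_2(4−k) = 1·1·1 + 4·1·1 + 6·1·1 + 4·1·1 + 1·1·1 = 1 + 4 + 6 + 4 + 1 = 16.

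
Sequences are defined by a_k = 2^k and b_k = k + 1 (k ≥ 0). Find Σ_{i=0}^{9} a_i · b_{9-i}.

2036

Write out a_i and b_{9-i} for i = 0,…,9 and sum the products.
Σ = 1·10 + 2·9 + 4·8 + 8·7 + 16·6 + 32·5 + 64·4 + 128·3 + 256·2 + 512·1 = 2036.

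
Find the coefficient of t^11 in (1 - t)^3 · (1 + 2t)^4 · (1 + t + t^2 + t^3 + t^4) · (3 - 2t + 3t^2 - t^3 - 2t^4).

(1 - t)^3 has coefficients 1,-3,3,-1 for degrees 0…3.
(1 + 2t)^4 has coefficients 1,8,24,32,16,0,0,0,0,0,0,0 for degrees 0…11.
Multiplying by (1 + t + t^2 + t^3 + t^4) gives running coefficients 1,9,33,65,81,80,72,48,16,0,0,0 for degrees 0…11.
Finally multiplying by (3 - 2t + 3t^2 - t^3 - 2t^4), the product of all factors after the first has coefficients 3,25,84,155,201,222,168,29,-74,-120,-144,-112 for degrees 0…11.
[t^11] = 1·(-112) − 3·(-144) + 3·(-120) − 1·(-74) = 34.

34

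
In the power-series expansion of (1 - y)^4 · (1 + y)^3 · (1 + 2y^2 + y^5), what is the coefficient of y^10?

-3

(1 - y)^4 has coefficients 1,-4,6,-4,1 for degrees 0…4.
(1 + y)^3 has coefficients 1,3,3,1,0,0,0,0,0,0,0 for degrees 0…10.
Finally multiplying by (1 + 2y^2 + y^5), the product of all factors after the first has coefficients 1,3,5,7,6,3,3,3,1,0,0 for degrees 0…10.
[y^10] = 1·0 − 4·0 + 6·1 − 4·3 + 1·3 = -3.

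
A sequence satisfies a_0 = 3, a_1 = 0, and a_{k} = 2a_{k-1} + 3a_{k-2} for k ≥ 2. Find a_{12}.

The ordinary generating function has denominator 1 - 2y - 3y^2.
Iterating the recurrence: a_0,…,a_{12} = 3, 0, 9, 18, 63, 180, 549, 1638, 4923, 14760, 44289, 132858, 398583.

398583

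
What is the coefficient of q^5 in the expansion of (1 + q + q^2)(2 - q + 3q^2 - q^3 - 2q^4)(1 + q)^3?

4

(1 + q + q^2) has coefficients 1,1,1 for degrees 0…2.
(2 - q + 3q^2 - q^3 - 2q^4) has coefficients 2,-1,3,-1,-2,0 for degrees 0…5.
Finally multiplying by (1 + q)^3, the product of all factors after the first has coefficients 2,5,6,7,3,-6 for degrees 0…5.
[q^5] = 1·(-6) + 1·3 + 1·7 = 4.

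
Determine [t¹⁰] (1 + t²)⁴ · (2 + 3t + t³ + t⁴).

(1 + t²)⁴ has coefficients 1,0,4,0,6,0,4,0,1 for degrees 0…8.
(2 + 3t + t³ + t⁴) has coefficients 2,3,0,1,1,0,0,0,0,0,0 for degrees 0…10.
[t¹⁰] = 1·0 + 4·0 + 6·0 + 4·1 + 1·0 = 4.

4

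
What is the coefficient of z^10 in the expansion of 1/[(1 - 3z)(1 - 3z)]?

649539

The denominator gives the recurrence a_n = 6a_(n−1) − 9a_(n−2) for n ≥ 2; the numerator fixes a_0 = 1, a_1 = 6.
Iterating: 1, 6, 27, 108, 405, 1458, 5103, 17496, 59049, 196830, 649539, so a_10 = 649539.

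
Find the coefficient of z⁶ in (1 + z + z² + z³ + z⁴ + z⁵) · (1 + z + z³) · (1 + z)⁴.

46

(1 + z + z² + z³ + z⁴ + z⁵) has coefficients 1,1,1,1,1,1 for degrees 0…5.
(1 + z + z³) has coefficients 1,1,0,1,0,0,0 for degrees 0…6.
Finally multiplying by (1 + z)⁴, the product of all factors after the first has coefficients 1,5,10,11,9,7,4 for degrees 0…6.
[z⁶] = 1·4 + 1·7 + 1·9 + 1·11 + 1·10 + 1·5 = 46.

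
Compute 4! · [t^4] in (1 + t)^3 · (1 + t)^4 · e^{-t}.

225

The EGF product rule gives c_4 = Σ_{k_1+k_2+k_3=4} C(4; k_1,k_2,k_3) · ∏ g_i(k_i), where (1+t)^3 gives the falling factorial (3)_k; (1+t)^4 gives the falling factorial (4)_k; e^{-t} gives (-1)^k.
g_1(k) for k = 0…4: 1, 3, 6, 6, 0.
g_2(k) for k = 0…4: 1, 4, 12, 24, 24.
g_3(k) for k = 0…4: 1, -1, 1, -1, 1.
First combine the last two factors: h(k) = Σ_j C(k,j)·g_2(j)·g_3(k−j) for k = 0…4: 1, 3, 5, -1, -15.
c_4 = Σ_k C(4,k)·g_1(k)·h(4−k) = 1·1·(-15) + 4·3·(-1) + 6·6·5 + 4·6·3 = −15 − 12 + 180 + 72 = 225.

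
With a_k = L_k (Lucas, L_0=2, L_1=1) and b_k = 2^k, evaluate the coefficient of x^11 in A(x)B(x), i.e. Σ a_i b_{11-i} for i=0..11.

This is [x^11] in the product of the two ordinary generating functions.
Σ = 2·2048 + 1·1024 + 3·512 + 4·256 + 7·128 + 11·64 + 18·32 + 29·16 + 47·8 + 76·4 + 123·2 + 199·1 = 11445.

11445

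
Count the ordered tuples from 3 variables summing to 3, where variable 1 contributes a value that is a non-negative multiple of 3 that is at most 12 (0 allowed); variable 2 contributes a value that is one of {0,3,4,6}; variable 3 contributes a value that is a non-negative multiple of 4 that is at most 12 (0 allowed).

The generating function for the choices is (1 + z³ + z⁶ + z⁹ + z¹²)·(1 + z³ + z⁴ + z⁶)·(1 + z⁴ + z⁸ + z¹²); the count is [z³].
(1 + z³ + z⁶ + z⁹ + z¹²) has coefficients 1,0,0,1 for degrees 0…3.
(1 + z³ + z⁴ + z⁶) has coefficients 1,0,0,1 for degrees 0…3.
Finally multiplying by (1 + z⁴ + z⁸ + z¹²), the product of all factors after the first has coefficients 1,0,0,1 for degrees 0…3.
[z³] = 1·1 + 1·1 = 2.

2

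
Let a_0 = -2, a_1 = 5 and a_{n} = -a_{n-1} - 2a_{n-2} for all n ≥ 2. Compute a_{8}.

43

The ordinary generating function has denominator 1 + z + 2z^2.
Iterating the recurrence: a_0,…,a_{8} = -2, 5, -1, -9, 11, 7, -29, 15, 43.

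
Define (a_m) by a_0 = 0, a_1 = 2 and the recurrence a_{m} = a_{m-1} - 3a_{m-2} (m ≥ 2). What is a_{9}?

-148

The ordinary generating function has denominator 1 - q + 3q^2.
Iterating the recurrence: a_0,…,a_{9} = 0, 2, 2, -4, -10, 2, 32, 26, -70, -148.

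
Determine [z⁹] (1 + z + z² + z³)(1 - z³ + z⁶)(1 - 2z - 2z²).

-3

(1 + z + z² + z³) has coefficients 1,1,1,1 for degrees 0…3.
(1 - z³ + z⁶) has coefficients 1,0,0,-1,0,0,1,0,0,0 for degrees 0…9.
Finally multiplying by (1 - 2z - 2z²), the product of all factors after the first has coefficients 1,-2,-2,-1,2,2,1,-2,-2,0 for degrees 0…9.
[z⁹] = 1·0 + 1·(-2) + 1·(-2) + 1·1 = -3.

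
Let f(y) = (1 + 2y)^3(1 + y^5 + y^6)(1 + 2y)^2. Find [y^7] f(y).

50

(1 + 2y)^3 has coefficients 1,6,12,8 for degrees 0…3.
(1 + y^5 + y^6) has coefficients 1,0,0,0,0,1,1,0 for degrees 0…7.
Finally multiplying by (1 + 2y)^2, the product of all factors after the first has coefficients 1,4,4,0,0,1,5,8 for degrees 0…7.
[y^7] = 1·8 + 6·5 + 12·1 + 8·0 = 50.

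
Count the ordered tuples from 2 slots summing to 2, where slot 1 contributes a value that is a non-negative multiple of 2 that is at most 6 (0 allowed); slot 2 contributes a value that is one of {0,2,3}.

The generating function for the choices is (1 + y^2 + y^4 + y^6)·(1 + y^2 + y^3); the count is [y^2].
(1 + y^2 + y^4 + y^6) has coefficients 1,0,1 for degrees 0…2.
(1 + y^2 + y^3) has coefficients 1,0,1 for degrees 0…2.
[y^2] = 1·1 + 1·1 = 2.

2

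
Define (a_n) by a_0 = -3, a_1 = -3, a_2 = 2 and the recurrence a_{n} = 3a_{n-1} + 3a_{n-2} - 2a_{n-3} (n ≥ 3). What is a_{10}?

46833

The ordinary generating function has denominator 1 - 3q - 3q^2 + 2q^3.
Iterating the recurrence: a_0,…,a_{10} = -3, -3, 2, 3, 21, 68, 261, 945, 3482, 12759, 46833.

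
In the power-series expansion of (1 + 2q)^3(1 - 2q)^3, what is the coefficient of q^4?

48

(1 + 2q)^3 has coefficients 1,6,12,8 for degrees 0…3.
(1 - 2q)^3 has coefficients 1,-6,12,-8,0 for degrees 0…4.
[q^4] = 1·0 + 6·(-8) + 12·12 + 8·(-6) = 48.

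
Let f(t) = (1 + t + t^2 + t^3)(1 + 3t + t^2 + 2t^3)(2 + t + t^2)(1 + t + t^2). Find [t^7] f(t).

(1 + t + t^2 + t^3) has coefficients 1,1,1,1 for degrees 0…3.
(1 + 3t + t^2 + 2t^3) has coefficients 1,3,1,2,0,0,0,0 for degrees 0…7.
Multiplying by (2 + t + t^2) gives running coefficients 2,7,6,8,3,2,0,0 for degrees 0…7.
Finally multiplying by (1 + t + t^2), the product of all factors after the first has coefficients 2,9,15,21,17,13,5,2 for degrees 0…7.
[t^7] = 1·2 + 1·5 + 1·13 + 1·17 = 37.

37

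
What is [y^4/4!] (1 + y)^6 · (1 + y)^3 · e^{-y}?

1405

The EGF product rule gives c_4 = Σ_{k_1+k_2+k_3=4} C(4; k_1,k_2,k_3) · ∏ g_i(k_i), where (1+y)^6 gives the falling factorial (6)_k; (1+y)^3 gives the falling factorial (3)_k; e^{-y} gives (-1)^k.
g_1(k) for k = 0…4: 1, 6, 30, 120, 360.
g_2(k) for k = 0…4: 1, 3, 6, 6, 0.
g_3(k) for k = 0…4: 1, -1, 1, -1, 1.
First combine the last two factors: h(k) = Σ_j C(k,j)·g_2(j)·g_3(k−j) for k = 0…4: 1, 2, 1, -4, 1.
c_4 = Σ_k C(4,k)·g_1(k)·h(4−k) = 1·1·1 + 4·6·(-4) + 6·30·1 + 4·120·2 + 1·360·1 = 1 − 96 + 180 + 960 + 360 = 1405.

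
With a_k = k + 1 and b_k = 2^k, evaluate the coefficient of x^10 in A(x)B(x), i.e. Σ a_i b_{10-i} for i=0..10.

4083

The convolution is the t^10 coefficient of A(t)B(t).
Σ = 1·1024 + 2·512 + 3·256 + 4·128 + 5·64 + 6·32 + 7·16 + 8·8 + 9·4 + 10·2 + 11·1 = 4083.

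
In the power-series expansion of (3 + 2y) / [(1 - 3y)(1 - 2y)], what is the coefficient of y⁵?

2417

Partial fractions give a closed form: a_n = (11)·3^n + (-8)·2^n.
At n = 5: a_5 = 2417.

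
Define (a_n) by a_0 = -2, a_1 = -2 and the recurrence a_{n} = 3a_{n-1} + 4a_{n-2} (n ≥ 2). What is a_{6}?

-3278

The ordinary generating function has denominator 1 - 3x - 4x^2.
Iterating the recurrence: a_0,…,a_{6} = -2, -2, -14, -50, -206, -818, -3278.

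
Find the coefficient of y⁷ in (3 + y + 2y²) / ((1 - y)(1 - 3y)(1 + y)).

8746

The denominator gives the recurrence a_n = 3a_(n−1) + a_(n−2) − 3a_(n−3) for n ≥ 3; the numerator fixes a_0 = 3, a_1 = 10, a_2 = 35.
Iterating: 3, 10, 35, 106, 323, 970, 2915, 8746, so a_7 = 8746.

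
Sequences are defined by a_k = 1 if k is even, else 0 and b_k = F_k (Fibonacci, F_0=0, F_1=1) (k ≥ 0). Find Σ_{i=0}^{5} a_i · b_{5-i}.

8

The convolution is the x^5 coefficient of A(x)B(x).
Σ = 1·5 + 0·3 + 1·2 + 0·1 + 1·1 + 0·0 = 8.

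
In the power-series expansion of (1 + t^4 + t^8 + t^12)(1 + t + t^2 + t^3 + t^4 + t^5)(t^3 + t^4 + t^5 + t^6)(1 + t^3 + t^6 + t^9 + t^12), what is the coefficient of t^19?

(1 + t^4 + t^8 + t^12) has coefficients 1,0,0,0,1,0,0,0,1,0,0,0,1 for degrees 0…12.
(1 + t + t^2 + t^3 + t^4 + t^5) has coefficients 1,1,1,1,1,1,0,0,0,0,0,0,0,0,0,0,0,0,0,0 for degrees 0…19.
Multiplying by (t^3 + t^4 + t^5 + t^6) gives running coefficients 0,0,0,1,2,3,4,4,4,3,2,1,0,0,0,0,0,0,0,0 for degrees 0…19.
Finally multiplying by (1 + t^3 + t^6 + t^9 + t^12), the product of all factors after the first has coefficients 0,0,0,1,2,3,5,6,7,8,8,8,8,8,8,8,8,8,7,6 for degrees 0…19.
[t^19] = 1·6 + 1·8 + 1·8 + 1·6 = 28.

28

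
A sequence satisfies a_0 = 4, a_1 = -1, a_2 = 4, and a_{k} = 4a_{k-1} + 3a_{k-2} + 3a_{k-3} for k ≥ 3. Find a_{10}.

1282249

The ordinary generating function has denominator 1 - 4t - 3t^2 - 3t^3.
Iterating the recurrence: a_0,…,a_{10} = 4, -1, 4, 25, 109, 523, 2494, 11872, 56539, 269254, 1282249.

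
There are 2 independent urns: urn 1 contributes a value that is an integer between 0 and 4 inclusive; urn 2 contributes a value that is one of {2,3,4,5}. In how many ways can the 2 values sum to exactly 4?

3

The generating function for the choices is (1 + x + x^2 + x^3 + x^4)·(x^2 + x^3 + x^4 + x^5); the count is [x^4].
(1 + x + x^2 + x^3 + x^4) has coefficients 1,1,1,1,1 for degrees 0…4.
(x^2 + x^3 + x^4 + x^5) has coefficients 0,0,1,1,1 for degrees 0…4.
[x^4] = 1·1 + 1·1 + 1·1 + 1·0 + 1·0 = 3.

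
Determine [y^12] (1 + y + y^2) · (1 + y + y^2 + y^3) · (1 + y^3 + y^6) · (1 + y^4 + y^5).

8

(1 + y + y^2) has coefficients 1,1,1 for degrees 0…2.
(1 + y + y^2 + y^3) has coefficients 1,1,1,1,0,0,0,0,0,0,0,0,0 for degrees 0…12.
Multiplying by (1 + y^3 + y^6) gives running coefficients 1,1,1,2,1,1,2,1,1,1,0,0,0 for degrees 0…12.
Finally multiplying by (1 + y^4 + y^5), the product of all factors after the first has coefficients 1,1,1,2,2,3,4,4,4,3,3,3,2 for degrees 0…12.
[y^12] = 1·2 + 1·3 + 1·3 = 8.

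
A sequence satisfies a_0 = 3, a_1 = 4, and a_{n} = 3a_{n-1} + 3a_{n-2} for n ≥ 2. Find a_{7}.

15660

The ordinary generating function has denominator 1 - 3x - 3x^2.
Iterating the recurrence: a_0,…,a_{7} = 3, 4, 21, 75, 288, 1089, 4131, 15660.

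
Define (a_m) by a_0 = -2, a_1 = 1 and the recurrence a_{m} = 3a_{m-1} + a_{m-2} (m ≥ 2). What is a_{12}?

184318

The ordinary generating function has denominator 1 - 3t - t^2.
Iterating the recurrence: a_0,…,a_{12} = -2, 1, 1, 4, 13, 43, 142, 469, 1549, 5116, 16897, 55807, 184318.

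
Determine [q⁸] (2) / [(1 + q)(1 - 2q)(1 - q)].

682

Partial fractions give a closed form: a_n = (1/3)·(-1)^n + (8/3)·2^n + (-1)·1^n.
At n = 8: a_8 = 682.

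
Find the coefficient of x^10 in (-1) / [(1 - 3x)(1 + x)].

The denominator gives the recurrence a_n = 2a_(n−1) + 3a_(n−2) for n ≥ 2; the numerator fixes a_0 = -1, a_1 = -2.
Iterating: -1, -2, -7, -20, -61, -182, -547, -1640, -4921, -14762, -44287, so a_10 = -44287.

-44287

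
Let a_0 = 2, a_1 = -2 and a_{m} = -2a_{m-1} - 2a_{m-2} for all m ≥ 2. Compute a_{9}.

The ordinary generating function has denominator 1 + 2x + 2x^2.
Iterating the recurrence: a_0,…,a_{9} = 2, -2, 0, 4, -8, 8, 0, -16, 32, -32.

-32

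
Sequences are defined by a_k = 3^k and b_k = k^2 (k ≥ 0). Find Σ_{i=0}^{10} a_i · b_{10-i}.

88507

Write out a_i and b_{10-i} for i = 0,…,10 and sum the products.
Σ = 1·100 + 3·81 + 9·64 + 27·49 + 81·36 + 243·25 + 729·16 + 2187·9 + 6561·4 + 19683·1 + 59049·0 = 88507.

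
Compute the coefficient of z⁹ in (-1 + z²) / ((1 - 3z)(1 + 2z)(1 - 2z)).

Partial fractions give a closed form: a_n = (-8/5)·3^n + (-3/20)·(-2)^n + (3/4)·2^n.
At n = 9: a_9 = -31032.

-31032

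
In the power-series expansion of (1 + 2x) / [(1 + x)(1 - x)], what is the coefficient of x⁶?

The denominator gives the recurrence a_n = a_(n−2) for n ≥ 3; the numerator fixes a_0 = 1, a_1 = 2, a_2 = 1.
Iterating: 1, 2, 1, 2, 1, 2, 1, so a_6 = 1.

1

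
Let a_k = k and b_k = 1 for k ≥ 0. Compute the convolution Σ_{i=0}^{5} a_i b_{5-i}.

The convolution is the t^5 coefficient of A(t)B(t).
Σ = 0·1 + 1·1 + 2·1 + 3·1 + 4·1 + 5·1 = 15.

15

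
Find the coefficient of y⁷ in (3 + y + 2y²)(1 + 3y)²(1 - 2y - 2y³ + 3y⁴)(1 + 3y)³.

-2160

(3 + y + 2y²) has coefficients 3,1,2 for degrees 0…2.
(1 + 3y)² has coefficients 1,6,9,0,0,0,0,0 for degrees 0…7.
Multiplying by (1 - 2y - 2y³ + 3y⁴) gives running coefficients 1,4,-3,-20,-9,0,27,0 for degrees 0…7.
Finally multiplying by (1 + 3y)³, the product of all factors after the first has coefficients 1,13,60,88,-162,-702,-756,0 for degrees 0…7.
[y⁷] = 3·0 + 1·(-756) + 2·(-702) = -2160.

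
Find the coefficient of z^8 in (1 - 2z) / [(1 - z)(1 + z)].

1

The denominator gives the recurrence a_n = a_(n−2) for n ≥ 2; the numerator fixes a_0 = 1, a_1 = -2.
Iterating: 1, -2, 1, -2, 1, -2, 1, -2, 1, so a_8 = 1.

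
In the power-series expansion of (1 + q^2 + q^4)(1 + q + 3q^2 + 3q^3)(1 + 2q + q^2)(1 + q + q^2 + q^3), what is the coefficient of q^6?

(1 + q^2 + q^4) has coefficients 1,0,1,0,1 for degrees 0…4.
(1 + q + 3q^2 + 3q^3) has coefficients 1,1,3,3,0,0,0 for degrees 0…6.
Multiplying by (1 + 2q + q^2) gives running coefficients 1,3,6,10,9,3,0 for degrees 0…6.
Finally multiplying by (1 + q + q^2 + q^3), the product of all factors after the first has coefficients 1,4,10,20,28,28,22 for degrees 0…6.
[q^6] = 1·22 + 1·28 + 1·10 = 60.

60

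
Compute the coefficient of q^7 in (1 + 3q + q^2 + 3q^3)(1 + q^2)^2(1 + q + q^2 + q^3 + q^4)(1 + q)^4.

379

(1 + 3q + q^2 + 3q^3) has coefficients 1,3,1,3 for degrees 0…3.
(1 + q^2)^2 has coefficients 1,0,2,0,1,0,0,0 for degrees 0…7.
Multiplying by (1 + q + q^2 + q^3 + q^4) gives running coefficients 1,1,3,3,4,3,3,1 for degrees 0…7.
Finally multiplying by (1 + q)^4, the product of all factors after the first has coefficients 1,5,13,25,39,50,54,50 for degrees 0…7.
[q^7] = 1·50 + 3·54 + 1·50 + 3·39 = 379.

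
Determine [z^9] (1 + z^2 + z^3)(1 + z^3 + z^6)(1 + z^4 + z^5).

2

(1 + z^2 + z^3) has coefficients 1,0,1,1 for degrees 0…3.
(1 + z^3 + z^6) has coefficients 1,0,0,1,0,0,1,0,0,0 for degrees 0…9.
Finally multiplying by (1 + z^4 + z^5), the product of all factors after the first has coefficients 1,0,0,1,1,1,1,1,1,0 for degrees 0…9.
[z^9] = 1·0 + 1·1 + 1·1 = 2.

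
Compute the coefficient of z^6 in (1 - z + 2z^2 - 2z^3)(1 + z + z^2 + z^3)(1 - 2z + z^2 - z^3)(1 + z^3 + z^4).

(1 - z + 2z^2 - 2z^3) has coefficients 1,-1,2,-2 for degrees 0…3.
(1 + z + z^2 + z^3) has coefficients 1,1,1,1,0,0,0 for degrees 0…6.
Multiplying by (1 - 2z + z^2 - z^3) gives running coefficients 1,-1,0,-1,-2,0,-1 for degrees 0…6.
Finally multiplying by (1 + z^3 + z^4), the product of all factors after the first has coefficients 1,-1,0,0,-2,-1,-2 for degrees 0…6.
[z^6] = 1·(-2) − 1·(-1) + 2·(-2) − 2·0 = -5.

-5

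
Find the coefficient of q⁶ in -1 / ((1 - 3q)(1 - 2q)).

-2059

Partial fractions give a closed form: a_n = (-3)·3^n + (2)·2^n.
At n = 6: a_6 = -2059.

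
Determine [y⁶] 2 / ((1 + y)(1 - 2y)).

Partial fractions give a closed form: a_n = (2/3)·(-1)^n + (4/3)·2^n.
At n = 6: a_6 = 86.

86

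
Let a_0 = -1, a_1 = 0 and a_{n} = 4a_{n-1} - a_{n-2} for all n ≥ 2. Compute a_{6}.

209

The ordinary generating function has denominator 1 - 4y + y^2.
Iterating the recurrence: a_0,…,a_{6} = -1, 0, 1, 4, 15, 56, 209.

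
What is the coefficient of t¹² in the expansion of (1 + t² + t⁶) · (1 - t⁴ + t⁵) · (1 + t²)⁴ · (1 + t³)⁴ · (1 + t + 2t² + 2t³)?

321

(1 + t² + t⁶) has coefficients 1,0,1,0,0,0,1 for degrees 0…6.
(1 - t⁴ + t⁵) has coefficients 1,0,0,0,-1,1,0,0,0,0,0,0,0 for degrees 0…12.
Multiplying by (1 + t²)⁴ gives running coefficients 1,0,4,0,5,1,0,4,-5,6,-4,4,-1 for degrees 0…12.
Multiplying by (1 + t³)⁴ gives running coefficients 1,0,4,4,5,17,6,24,23,10,42,6,24 for degrees 0…12.
Finally multiplying by (1 + t + 2t² + 2t³), the product of all factors after the first has coefficients 1,1,6,10,17,38,41,74,93,93,146,114,134 for degrees 0…12.
[t¹²] = 1·134 + 1·146 + 1·41 = 321.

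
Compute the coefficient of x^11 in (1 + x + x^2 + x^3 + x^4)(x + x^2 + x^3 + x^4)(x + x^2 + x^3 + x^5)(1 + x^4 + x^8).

(1 + x + x^2 + x^3 + x^4) has coefficients 1,1,1,1,1 for degrees 0…4.
(x + x^2 + x^3 + x^4) has coefficients 0,1,1,1,1,0,0,0,0,0,0,0 for degrees 0…11.
Multiplying by (x + x^2 + x^3 + x^5) gives running coefficients 0,0,1,2,3,3,3,2,1,1,0,0 for degrees 0…11.
Finally multiplying by (1 + x^4 + x^8), the product of all factors after the first has coefficients 0,0,1,2,3,3,4,4,4,4,4,4 for degrees 0…11.
[x^11] = 1·4 + 1·4 + 1·4 + 1·4 + 1·4 = 20.

20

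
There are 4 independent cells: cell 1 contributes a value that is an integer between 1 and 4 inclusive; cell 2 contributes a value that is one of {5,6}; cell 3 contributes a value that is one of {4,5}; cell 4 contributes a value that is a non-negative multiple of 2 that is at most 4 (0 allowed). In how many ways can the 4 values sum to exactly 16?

The generating function for the choices is (x + x^2 + x^3 + x^4)·(x^5 + x^6)·(x^4 + x^5)·(1 + x^2 + x^4); the count is [x^16].
(x + x^2 + x^3 + x^4) has coefficients 0,1,1,1,1 for degrees 0…4.
(x^5 + x^6) has coefficients 0,0,0,0,0,1,1,0,0,0,0,0,0,0,0,0,0 for degrees 0…16.
Multiplying by (x^4 + x^5) gives running coefficients 0,0,0,0,0,0,0,0,0,1,2,1,0,0,0,0,0 for degrees 0…16.
Finally multiplying by (1 + x^2 + x^4), the product of all factors after the first has coefficients 0,0,0,0,0,0,0,0,0,1,2,2,2,2,2,1,0 for degrees 0…16.
[x^16] = 1·1 + 1·2 + 1·2 + 1·2 = 7.

7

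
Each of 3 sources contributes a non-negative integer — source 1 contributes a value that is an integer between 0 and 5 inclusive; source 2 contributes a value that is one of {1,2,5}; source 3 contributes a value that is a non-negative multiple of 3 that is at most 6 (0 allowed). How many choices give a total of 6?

5

The generating function for the choices is (1 + q + q² + q³ + q⁴ + q⁵)·(q + q² + q⁵)·(1 + q³ + q⁶); the count is [q⁶].
(1 + q + q² + q³ + q⁴ + q⁵) has coefficients 1,1,1,1,1,1 for degrees 0…5.
(q + q² + q⁵) has coefficients 0,1,1,0,0,1,0 for degrees 0…6.
Finally multiplying by (1 + q³ + q⁶), the product of all factors after the first has coefficients 0,1,1,0,1,2,0 for degrees 0…6.
[q⁶] = 1·0 + 1·2 + 1·1 + 1·0 + 1·1 + 1·1 = 5.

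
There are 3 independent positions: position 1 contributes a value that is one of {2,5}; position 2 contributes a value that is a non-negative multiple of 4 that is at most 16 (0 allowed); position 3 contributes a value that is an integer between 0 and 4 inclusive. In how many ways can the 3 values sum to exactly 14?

The generating function for the choices is (q² + q⁵)·(1 + q⁴ + q⁸ + q¹² + q¹⁶)·(1 + q + q² + q³ + q⁴); the count is [q¹⁴].
(q² + q⁵) has coefficients 0,0,1,0,0,1 for degrees 0…5.
(1 + q⁴ + q⁸ + q¹² + q¹⁶) has coefficients 1,0,0,0,1,0,0,0,1,0,0,0,1,0,0 for degrees 0…14.
Finally multiplying by (1 + q + q² + q³ + q⁴), the product of all factors after the first has coefficients 1,1,1,1,2,1,1,1,2,1,1,1,2,1,1 for degrees 0…14.
[q¹⁴] = 1·2 + 1·1 = 3.

3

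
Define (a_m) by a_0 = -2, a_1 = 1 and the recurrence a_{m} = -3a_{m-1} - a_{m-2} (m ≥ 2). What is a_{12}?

The ordinary generating function has denominator 1 + 3y + y^2.
Iterating the recurrence: a_0,…,a_{12} = -2, 1, -1, 2, -5, 13, -34, 89, -233, 610, -1597, 4181, -10946.

-10946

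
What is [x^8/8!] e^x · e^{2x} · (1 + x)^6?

The EGF product rule gives c_8 = Σ_{k_1+k_2+k_3=8} C(8; k_1,k_2,k_3) · ∏ g_i(k_i), where e^x gives (1)^k; e^{2x} gives (2)^k; (1+x)^6 gives the falling factorial (6)_k.
g_1(k) for k = 0…8: 1, 1, 1, 1, 1, 1, 1, 1, 1.
g_2(k) for k = 0…8: 1, 2, 4, 8, 16, 32, 64, 128, 256.
g_3(k) for k = 0…8: 1, 6, 30, 120, 360, 720, 720, 0, 0.
First combine the last two factors: h(k) = Σ_j C(k,j)·g_2(j)·g_3(k−j) for k = 0…8: 1, 8, 58, 380, 2248, 12032, 58576, 261536, 1081600.
c_8 = Σ_k C(8,k)·g_1(k)·h(8−k) = 1·1·1081600 + 8·1·261536 + 28·1·58576 + 56·1·12032 + 70·1·2248 + 56·1·380 + 28·1·58 + 8·1·8 + 1·1·1 = 1081600 + 2092288 + 1640128 + 673792 + 157360 + 21280 + 1624 + 64 + 1 = 5668137.

5668137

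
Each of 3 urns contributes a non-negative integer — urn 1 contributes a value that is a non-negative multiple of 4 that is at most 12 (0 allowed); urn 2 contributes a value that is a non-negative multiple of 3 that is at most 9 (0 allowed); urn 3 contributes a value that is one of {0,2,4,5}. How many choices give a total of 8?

4

The generating function for the choices is (1 + z^4 + z^8 + z^12)·(1 + z^3 + z^6 + z^9)·(1 + z^2 + z^4 + z^5); the count is [z^8].
(1 + z^4 + z^8 + z^12) has coefficients 1,0,0,0,1,0,0,0,1 for degrees 0…8.
(1 + z^3 + z^6 + z^9) has coefficients 1,0,0,1,0,0,1,0,0 for degrees 0…8.
Finally multiplying by (1 + z^2 + z^4 + z^5), the product of all factors after the first has coefficients 1,0,1,1,1,2,1,1,2 for degrees 0…8.
[z^8] = 1·2 + 1·1 + 1·1 = 4.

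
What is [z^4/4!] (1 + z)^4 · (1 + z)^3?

The EGF product rule gives c_4 = Σ_{k_1+k_2=4} C(4; k_1,k_2) · ∏ g_i(k_i), where (1+z)^4 gives the falling factorial (4)_k; (1+z)^3 gives the falling factorial (3)_k.
g_1(k) for k = 0…4: 1, 4, 12, 24, 24.
g_2(k) for k = 0…4: 1, 3, 6, 6, 0.
c_4 = Σ_k C(4,k)·g_1(k)·g_2(4−k) = 4·4·6 + 6·12·6 + 4·24·3 + 1·24·1 = 96 + 432 + 288 + 24 = 840.

840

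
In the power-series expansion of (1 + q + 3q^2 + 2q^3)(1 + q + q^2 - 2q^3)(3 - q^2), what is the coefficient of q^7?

(1 + q + 3q^2 + 2q^3) has coefficients 1,1,3,2 for degrees 0…3.
(1 + q + q^2 - 2q^3) has coefficients 1,1,1,-2,0,0,0,0 for degrees 0…7.
Finally multiplying by (3 - q^2), the product of all factors after the first has coefficients 3,3,2,-7,-1,2,0,0 for degrees 0…7.
[q^7] = 1·0 + 1·0 + 3·2 + 2·(-1) = 4.

4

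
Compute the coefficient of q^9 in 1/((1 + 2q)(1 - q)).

-341

Partial fractions give a closed form: a_n = (2/3)·(-2)^n + (1/3)·1^n.
At n = 9: a_9 = -341.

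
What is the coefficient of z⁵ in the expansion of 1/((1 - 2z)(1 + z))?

Partial fractions give a closed form: a_n = (2/3)·2^n + (1/3)·(-1)^n.
At n = 5: a_5 = 21.

21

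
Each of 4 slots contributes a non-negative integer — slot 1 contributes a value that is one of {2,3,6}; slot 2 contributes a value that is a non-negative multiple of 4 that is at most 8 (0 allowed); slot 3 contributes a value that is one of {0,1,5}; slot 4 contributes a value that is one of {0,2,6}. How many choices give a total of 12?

6

The generating function for the choices is (q^2 + q^3 + q^6)·(1 + q^4 + q^8)·(1 + q + q^5)·(1 + q^2 + q^6); the count is [q^12].
(q^2 + q^3 + q^6) has coefficients 0,0,1,1,0,0,1 for degrees 0…6.
(1 + q^4 + q^8) has coefficients 1,0,0,0,1,0,0,0,1,0,0,0,0 for degrees 0…12.
Multiplying by (1 + q + q^5) gives running coefficients 1,1,0,0,1,2,0,0,1,2,0,0,0 for degrees 0…12.
Finally multiplying by (1 + q^2 + q^6), the product of all factors after the first has coefficients 1,1,1,1,1,2,2,3,1,2,2,4,0 for degrees 0…12.
[q^12] = 1·2 + 1·2 + 1·2 = 6.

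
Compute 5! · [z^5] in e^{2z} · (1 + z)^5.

The EGF product rule gives c_5 = Σ_{k_1+k_2=5} C(5; k_1,k_2) · ∏ g_i(k_i), where e^{2z} gives (2)^k; (1+z)^5 gives the falling factorial (5)_k.
g_1(k) for k = 0…5: 1, 2, 4, 8, 16, 32.
g_2(k) for k = 0…5: 1, 5, 20, 60, 120, 120.
c_5 = Σ_k C(5,k)·g_1(k)·g_2(5−k) = 1·1·120 + 5·2·120 + 10·4·60 + 10·8·20 + 5·16·5 + 1·32·1 = 120 + 1200 + 2400 + 1600 + 400 + 32 = 5752.

5752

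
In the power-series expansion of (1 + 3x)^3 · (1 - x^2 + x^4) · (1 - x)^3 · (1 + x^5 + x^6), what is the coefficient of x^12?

-97

(1 + 3x)^3 has coefficients 1,9,27,27 for degrees 0…3.
(1 - x^2 + x^4) has coefficients 1,0,-1,0,1,0,0,0,0,0,0,0,0 for degrees 0…12.
Multiplying by (1 - x)^3 gives running coefficients 1,-3,2,2,-2,-2,3,-1,0,0,0,0,0 for degrees 0…12.
Finally multiplying by (1 + x^5 + x^6), the product of all factors after the first has coefficients 1,-3,2,2,-2,-1,1,-2,4,0,-4,1,2 for degrees 0…12.
[x^12] = 1·2 + 9·1 + 27·(-4) + 27·0 = -97.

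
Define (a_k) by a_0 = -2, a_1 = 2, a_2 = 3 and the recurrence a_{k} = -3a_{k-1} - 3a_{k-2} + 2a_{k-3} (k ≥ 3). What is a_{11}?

3723

The ordinary generating function has denominator 1 + 3y + 3y^2 - 2y^3.
Iterating the recurrence: a_0,…,a_{11} = -2, 2, 3, -19, 52, -93, 85, 128, -825, 2261, -4052, 3723.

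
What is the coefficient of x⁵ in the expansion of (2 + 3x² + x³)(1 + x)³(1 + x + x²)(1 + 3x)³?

1515

(2 + 3x² + x³) has coefficients 2,0,3,1 for degrees 0…3.
(1 + x)³ has coefficients 1,3,3,1,0,0 for degrees 0…5.
Multiplying by (1 + x + x²) gives running coefficients 1,4,7,7,4,1 for degrees 0…5.
Finally multiplying by (1 + 3x)³, the product of all factors after the first has coefficients 1,13,70,205,364,415 for degrees 0…5.
[x⁵] = 2·415 + 3·205 + 1·70 = 1515.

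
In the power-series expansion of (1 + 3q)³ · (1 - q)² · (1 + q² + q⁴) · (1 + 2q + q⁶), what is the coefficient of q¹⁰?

38

(1 + 3q)³ has coefficients 1,9,27,27 for degrees 0…3.
(1 - q)² has coefficients 1,-2,1,0,0,0,0,0,0,0,0 for degrees 0…10.
Multiplying by (1 + q² + q⁴) gives running coefficients 1,-2,2,-2,2,-2,1,0,0,0,0 for degrees 0…10.
Finally multiplying by (1 + 2q + q⁶), the product of all factors after the first has coefficients 1,0,-2,2,-2,2,-2,0,2,-2,2 for degrees 0…10.
[q¹⁰] = 1·2 + 9·(-2) + 27·2 + 27·0 = 38.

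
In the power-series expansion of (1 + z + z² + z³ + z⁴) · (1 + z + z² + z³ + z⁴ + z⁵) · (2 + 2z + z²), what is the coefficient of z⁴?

(1 + z + z² + z³ + z⁴) has coefficients 1,1,1,1,1 for degrees 0…4.
(1 + z + z² + z³ + z⁴ + z⁵) has coefficients 1,1,1,1,1 for degrees 0…4.
Finally multiplying by (2 + 2z + z²), the product of all factors after the first has coefficients 2,4,5,5,5 for degrees 0…4.
[z⁴] = 1·5 + 1·5 + 1·5 + 1·4 + 1·2 = 21.

21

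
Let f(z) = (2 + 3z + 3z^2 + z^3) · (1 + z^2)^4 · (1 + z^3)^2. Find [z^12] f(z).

40

(2 + 3z + 3z^2 + z^3) has coefficients 2,3,3,1 for degrees 0…3.
(1 + z^2)^4 has coefficients 1,0,4,0,6,0,4,0,1,0,0,0,0 for degrees 0…12.
Finally multiplying by (1 + z^3)^2, the product of all factors after the first has coefficients 1,0,4,2,6,8,5,12,5,8,6,2,4 for degrees 0…12.
[z^12] = 2·4 + 3·2 + 3·6 + 1·8 = 40.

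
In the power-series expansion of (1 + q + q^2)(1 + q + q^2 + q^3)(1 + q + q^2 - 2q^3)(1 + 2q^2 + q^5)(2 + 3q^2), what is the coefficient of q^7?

45

(1 + q + q^2) has coefficients 1,1,1 for degrees 0…2.
(1 + q + q^2 + q^3) has coefficients 1,1,1,1,0,0,0,0 for degrees 0…7.
Multiplying by (1 + q + q^2 - 2q^3) gives running coefficients 1,2,3,1,0,-1,-2,0 for degrees 0…7.
Multiplying by (1 + 2q^2 + q^5) gives running coefficients 1,2,5,5,6,2,0,1 for degrees 0…7.
Finally multiplying by (2 + 3q^2), the product of all factors after the first has coefficients 2,4,13,16,27,19,18,8 for degrees 0…7.
[q^7] = 1·8 + 1·18 + 1·19 = 45.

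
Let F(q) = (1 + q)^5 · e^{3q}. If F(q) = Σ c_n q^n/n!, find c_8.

The EGF product rule gives c_8 = Σ_{k_1+k_2=8} C(8; k_1,k_2) · ∏ g_i(k_i), where (1+q)^5 gives the falling factorial (5)_k; e^{3q} gives (3)^k.
g_1(k) for k = 0…8: 1, 5, 20, 60, 120, 120, 0, 0, 0.
g_2(k) for k = 0…8: 1, 3, 9, 27, 81, 243, 729, 2187, 6561.
c_8 = Σ_k C(8,k)·g_1(k)·g_2(8−k) = 1·1·6561 + 8·5·2187 + 28·20·729 + 56·60·243 + 70·120·81 + 56·120·27 = 6561 + 87480 + 408240 + 816480 + 680400 + 181440 = 2180601.

2180601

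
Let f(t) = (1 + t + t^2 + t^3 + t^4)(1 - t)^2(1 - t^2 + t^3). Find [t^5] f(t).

(1 + t + t^2 + t^3 + t^4) has coefficients 1,1,1,1,1 for degrees 0…4.
(1 - t)^2 has coefficients 1,-2,1,0,0,0 for degrees 0…5.
Finally multiplying by (1 - t^2 + t^3), the product of all factors after the first has coefficients 1,-2,0,3,-3,1 for degrees 0…5.
[t^5] = 1·1 + 1·(-3) + 1·3 + 1·0 + 1·(-2) = -1.

-1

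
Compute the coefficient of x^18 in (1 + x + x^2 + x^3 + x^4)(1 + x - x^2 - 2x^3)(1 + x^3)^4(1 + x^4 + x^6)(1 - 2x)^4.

177

(1 + x + x^2 + x^3 + x^4) has coefficients 1,1,1,1,1 for degrees 0…4.
(1 + x - x^2 - 2x^3) has coefficients 1,1,-1,-2,0,0,0,0,0,0,0,0,0,0,0,0,0,0,0 for degrees 0…18.
Multiplying by (1 + x^3)^4 gives running coefficients 1,1,-1,2,4,-4,-2,6,-6,-8,4,-4,-7,1,-1,-2,0,0,0 for degrees 0…18.
Multiplying by (1 + x^4 + x^6) gives running coefficients 1,1,-1,2,5,-3,-2,9,-3,-10,6,-2,-15,-1,-3,-14,-3,-3,-8 for degrees 0…18.
Finally multiplying by (1 - 2x)^4, the product of all factors after the first has coefficients 1,-7,15,2,-51,53,62,-175,53,246,-306,-50,417,-281,-195,434,-171,-235,344 for degrees 0…18.
[x^18] = 1·344 + 1·(-235) + 1·(-171) + 1·434 + 1·(-195) = 177.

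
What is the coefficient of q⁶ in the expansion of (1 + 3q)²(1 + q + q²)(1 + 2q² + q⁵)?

(1 + 3q)² has coefficients 1,6,9 for degrees 0…2.
(1 + q + q²) has coefficients 1,1,1,0,0,0,0 for degrees 0…6.
Finally multiplying by (1 + 2q² + q⁵), the product of all factors after the first has coefficients 1,1,3,2,2,1,1 for degrees 0…6.
[q⁶] = 1·1 + 6·1 + 9·2 = 25.

25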